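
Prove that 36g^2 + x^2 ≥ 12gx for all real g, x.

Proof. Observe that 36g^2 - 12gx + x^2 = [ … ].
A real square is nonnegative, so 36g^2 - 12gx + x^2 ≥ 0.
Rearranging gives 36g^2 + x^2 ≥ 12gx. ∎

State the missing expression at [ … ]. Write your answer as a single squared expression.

(6g - x)^2

36g^2 - 12gx + x^2 is a perfect-square trinomial: the outer terms are (6g)^2 and (x)^2, and the cross term is -2·6g·x.
So 36g^2 - 12gx + x^2 = (6g - x)^2 ≥ 0.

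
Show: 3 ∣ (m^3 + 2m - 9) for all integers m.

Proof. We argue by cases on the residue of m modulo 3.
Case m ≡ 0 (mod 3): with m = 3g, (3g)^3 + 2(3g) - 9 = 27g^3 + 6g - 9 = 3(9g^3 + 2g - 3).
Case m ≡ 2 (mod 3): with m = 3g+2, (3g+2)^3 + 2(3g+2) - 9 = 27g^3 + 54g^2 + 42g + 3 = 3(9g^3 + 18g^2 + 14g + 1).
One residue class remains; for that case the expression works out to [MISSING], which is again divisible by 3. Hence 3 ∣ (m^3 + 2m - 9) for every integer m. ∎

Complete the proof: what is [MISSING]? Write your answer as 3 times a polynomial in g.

3(9g^3 + 9g^2 + 5g - 2)

Only m ≡ 1 (mod 3) is unaccounted for. Put m = 3g+1:
(3g+1)^3 + 2(3g+1) - 9 expands to 27g^3 + 27g^2 + 15g - 6,
and factoring out 3 leaves 3(9g^3 + 9g^2 + 5g - 2).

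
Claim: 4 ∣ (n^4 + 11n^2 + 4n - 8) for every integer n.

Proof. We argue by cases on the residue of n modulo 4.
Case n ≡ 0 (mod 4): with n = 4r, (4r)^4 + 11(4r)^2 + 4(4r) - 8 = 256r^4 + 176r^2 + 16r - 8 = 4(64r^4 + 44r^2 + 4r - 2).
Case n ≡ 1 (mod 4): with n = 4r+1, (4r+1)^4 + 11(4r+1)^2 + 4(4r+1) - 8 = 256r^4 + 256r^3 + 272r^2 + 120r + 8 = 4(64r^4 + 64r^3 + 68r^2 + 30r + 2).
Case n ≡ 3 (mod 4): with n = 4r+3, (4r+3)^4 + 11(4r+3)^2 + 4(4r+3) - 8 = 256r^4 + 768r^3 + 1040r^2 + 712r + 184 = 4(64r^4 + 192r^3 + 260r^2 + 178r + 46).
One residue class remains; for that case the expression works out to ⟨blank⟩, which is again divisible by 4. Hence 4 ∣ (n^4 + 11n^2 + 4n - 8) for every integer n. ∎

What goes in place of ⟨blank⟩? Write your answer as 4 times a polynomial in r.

4(64r^4 + 128r^3 + 140r^2 + 80r + 15)

Only n ≡ 2 (mod 4) is unaccounted for. Put n = 4r+2:
(4r+2)^4 + 11(4r+2)^2 + 4(4r+2) - 8 expands to 256r^4 + 512r^3 + 560r^2 + 320r + 60,
and factoring out 4 leaves 4(64r^4 + 128r^3 + 140r^2 + 80r + 15).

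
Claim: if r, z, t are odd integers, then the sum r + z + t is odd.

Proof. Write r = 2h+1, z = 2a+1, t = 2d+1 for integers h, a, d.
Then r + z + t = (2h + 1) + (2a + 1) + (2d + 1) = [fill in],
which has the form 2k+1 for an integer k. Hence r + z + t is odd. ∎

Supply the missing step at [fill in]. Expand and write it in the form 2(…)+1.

2(a + d + h + 1) + 1

Expanding: (2h + 1) + (2a + 1) + (2d + 1) = 2a + 2d + 2h + 3.
Every term except the constant is even, so this is 2(a + d + h + 1) + 1,
and a + d + h + 1 ∈ ℤ gives the required form.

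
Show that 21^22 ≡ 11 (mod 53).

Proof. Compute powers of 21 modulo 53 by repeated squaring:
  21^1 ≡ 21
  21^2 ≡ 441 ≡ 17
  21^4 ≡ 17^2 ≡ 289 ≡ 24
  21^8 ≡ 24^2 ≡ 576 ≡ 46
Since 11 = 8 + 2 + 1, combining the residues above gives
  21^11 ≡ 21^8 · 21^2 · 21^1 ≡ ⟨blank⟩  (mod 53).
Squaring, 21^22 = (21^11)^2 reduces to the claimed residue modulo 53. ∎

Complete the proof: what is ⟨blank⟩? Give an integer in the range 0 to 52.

21^8 · 21^2 · 21^1 ≡ 46 · 17 · 21 = 16422.
16422 mod 53 = 45, so 21^11 ≡ 45 (mod 53).

45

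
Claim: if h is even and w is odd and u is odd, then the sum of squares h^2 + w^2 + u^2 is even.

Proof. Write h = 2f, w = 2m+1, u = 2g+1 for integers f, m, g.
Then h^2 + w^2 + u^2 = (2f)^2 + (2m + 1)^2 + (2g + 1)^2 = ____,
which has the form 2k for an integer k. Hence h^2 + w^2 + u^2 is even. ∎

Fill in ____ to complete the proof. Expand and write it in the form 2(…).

(2f)^2 + (2m + 1)^2 + (2g + 1)^2 = 4f^2 + 4g^2 + 4g + 4m^2 + 4m + 2
= 2(2f^2 + 2g^2 + 2g + 2m^2 + 2m + 1).
Since 2f^2 + 2g^2 + 2g + 2m^2 + 2m + 1 is an integer, the sum of squares is of the form 2k for an integer k.

2(2f^2 + 2g^2 + 2g + 2m^2 + 2m + 1)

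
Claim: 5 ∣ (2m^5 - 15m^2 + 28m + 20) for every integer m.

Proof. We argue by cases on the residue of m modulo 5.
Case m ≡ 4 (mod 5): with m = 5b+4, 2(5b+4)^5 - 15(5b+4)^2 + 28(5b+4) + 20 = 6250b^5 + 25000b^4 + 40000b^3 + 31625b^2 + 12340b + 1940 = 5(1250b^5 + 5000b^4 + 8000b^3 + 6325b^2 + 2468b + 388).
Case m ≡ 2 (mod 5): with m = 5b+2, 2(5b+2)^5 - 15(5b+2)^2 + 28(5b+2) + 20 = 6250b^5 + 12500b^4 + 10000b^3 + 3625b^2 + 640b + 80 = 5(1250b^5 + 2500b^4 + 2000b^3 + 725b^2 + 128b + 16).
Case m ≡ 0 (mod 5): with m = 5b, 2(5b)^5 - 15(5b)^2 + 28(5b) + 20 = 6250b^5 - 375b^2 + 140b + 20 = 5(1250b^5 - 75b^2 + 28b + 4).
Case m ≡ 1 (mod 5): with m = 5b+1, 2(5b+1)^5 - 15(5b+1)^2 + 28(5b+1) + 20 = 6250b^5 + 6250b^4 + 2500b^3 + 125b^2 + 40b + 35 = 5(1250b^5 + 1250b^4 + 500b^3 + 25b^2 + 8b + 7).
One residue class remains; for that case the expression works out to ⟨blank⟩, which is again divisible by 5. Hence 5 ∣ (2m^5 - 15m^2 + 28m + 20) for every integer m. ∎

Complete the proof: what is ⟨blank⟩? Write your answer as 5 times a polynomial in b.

5(1250b^5 + 3750b^4 + 4500b^3 + 2625b^2 + 748b + 91)

Only m ≡ 3 (mod 5) is unaccounted for. Put m = 5b+3:
2(5b+3)^5 - 15(5b+3)^2 + 28(5b+3) + 20 expands to 6250b^5 + 18750b^4 + 22500b^3 + 13125b^2 + 3740b + 455,
and factoring out 5 leaves 5(1250b^5 + 3750b^4 + 4500b^3 + 2625b^2 + 748b + 91).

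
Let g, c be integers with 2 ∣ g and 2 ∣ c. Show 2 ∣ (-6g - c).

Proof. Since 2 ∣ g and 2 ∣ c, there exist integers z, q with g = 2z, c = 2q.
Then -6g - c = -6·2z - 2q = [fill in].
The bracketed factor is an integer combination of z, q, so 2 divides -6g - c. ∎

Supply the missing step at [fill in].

2(-q - 6z)

Each term has a factor of 2: -6·2z - 2q = 2·(-q - 6z).
Since -q - 6z is an integer, 2 ∣ (-6g - c).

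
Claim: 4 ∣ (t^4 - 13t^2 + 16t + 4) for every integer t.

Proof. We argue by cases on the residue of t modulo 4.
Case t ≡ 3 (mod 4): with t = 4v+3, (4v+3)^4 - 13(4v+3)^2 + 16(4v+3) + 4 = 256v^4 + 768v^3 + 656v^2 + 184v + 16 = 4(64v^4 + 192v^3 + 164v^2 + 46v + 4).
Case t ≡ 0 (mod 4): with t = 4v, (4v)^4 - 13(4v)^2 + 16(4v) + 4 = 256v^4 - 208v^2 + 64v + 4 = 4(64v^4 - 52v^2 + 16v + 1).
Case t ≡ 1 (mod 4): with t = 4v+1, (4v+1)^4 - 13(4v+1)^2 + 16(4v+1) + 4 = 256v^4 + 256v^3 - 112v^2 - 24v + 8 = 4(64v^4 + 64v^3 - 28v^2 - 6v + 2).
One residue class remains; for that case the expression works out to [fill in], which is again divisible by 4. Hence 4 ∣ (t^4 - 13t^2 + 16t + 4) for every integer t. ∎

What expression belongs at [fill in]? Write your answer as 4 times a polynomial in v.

The residues treated are {3, 0, 1}, so the missing case is t ≡ 2 (mod 4); write t = 4v+2.
Then (4v+2)^4 - 13(4v+2)^2 + 16(4v+2) + 4 = 256v^4 + 512v^3 + 176v^2 - 16v = 4(64v^4 + 128v^3 + 44v^2 - 4v).

4(64v^4 + 128v^3 + 44v^2 - 4v)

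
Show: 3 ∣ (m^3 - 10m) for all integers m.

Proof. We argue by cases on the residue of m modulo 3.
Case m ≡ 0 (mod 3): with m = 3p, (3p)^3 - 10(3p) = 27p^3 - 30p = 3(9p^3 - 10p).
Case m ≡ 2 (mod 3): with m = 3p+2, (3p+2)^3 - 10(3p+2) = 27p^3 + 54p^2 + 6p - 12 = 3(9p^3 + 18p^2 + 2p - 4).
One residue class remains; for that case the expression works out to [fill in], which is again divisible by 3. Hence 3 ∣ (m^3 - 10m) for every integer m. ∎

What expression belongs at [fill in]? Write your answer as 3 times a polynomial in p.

3(9p^3 + 9p^2 - 7p - 3)

The residues treated are {0, 2}, so the missing case is m ≡ 1 (mod 3); write m = 3p+1.
Then (3p+1)^3 - 10(3p+1) = 27p^3 + 27p^2 - 21p - 9 = 3(9p^3 + 9p^2 - 7p - 3).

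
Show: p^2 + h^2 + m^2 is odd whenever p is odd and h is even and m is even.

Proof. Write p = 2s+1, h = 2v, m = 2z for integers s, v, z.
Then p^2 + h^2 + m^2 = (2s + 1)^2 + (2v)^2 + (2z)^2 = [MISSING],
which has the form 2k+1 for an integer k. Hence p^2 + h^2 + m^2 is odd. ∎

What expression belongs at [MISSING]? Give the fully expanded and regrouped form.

2(2s^2 + 2s + 2v^2 + 2z^2) + 1

(2s + 1)^2 + (2v)^2 + (2z)^2 = 4s^2 + 4s + 4v^2 + 4z^2 + 1
= 2(2s^2 + 2s + 2v^2 + 2z^2) + 1.
Since 2s^2 + 2s + 2v^2 + 2z^2 is an integer, the sum of squares is of the form 2k+1 for an integer k.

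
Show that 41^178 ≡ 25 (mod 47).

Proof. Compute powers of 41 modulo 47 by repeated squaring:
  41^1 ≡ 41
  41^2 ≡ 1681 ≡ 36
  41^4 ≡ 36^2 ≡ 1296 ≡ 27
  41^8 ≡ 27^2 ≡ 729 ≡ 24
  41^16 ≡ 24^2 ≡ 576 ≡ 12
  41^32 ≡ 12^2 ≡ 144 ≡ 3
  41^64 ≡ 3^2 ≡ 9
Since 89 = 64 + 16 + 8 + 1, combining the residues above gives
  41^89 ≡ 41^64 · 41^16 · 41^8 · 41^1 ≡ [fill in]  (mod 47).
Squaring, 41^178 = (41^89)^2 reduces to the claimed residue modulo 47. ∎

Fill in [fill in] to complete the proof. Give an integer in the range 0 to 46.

41^64 · 41^16 · 41^8 · 41^1 ≡ 9 · 12 · 24 · 41 = 106272.
106272 mod 47 = 5, so 41^89 ≡ 5 (mod 47).

5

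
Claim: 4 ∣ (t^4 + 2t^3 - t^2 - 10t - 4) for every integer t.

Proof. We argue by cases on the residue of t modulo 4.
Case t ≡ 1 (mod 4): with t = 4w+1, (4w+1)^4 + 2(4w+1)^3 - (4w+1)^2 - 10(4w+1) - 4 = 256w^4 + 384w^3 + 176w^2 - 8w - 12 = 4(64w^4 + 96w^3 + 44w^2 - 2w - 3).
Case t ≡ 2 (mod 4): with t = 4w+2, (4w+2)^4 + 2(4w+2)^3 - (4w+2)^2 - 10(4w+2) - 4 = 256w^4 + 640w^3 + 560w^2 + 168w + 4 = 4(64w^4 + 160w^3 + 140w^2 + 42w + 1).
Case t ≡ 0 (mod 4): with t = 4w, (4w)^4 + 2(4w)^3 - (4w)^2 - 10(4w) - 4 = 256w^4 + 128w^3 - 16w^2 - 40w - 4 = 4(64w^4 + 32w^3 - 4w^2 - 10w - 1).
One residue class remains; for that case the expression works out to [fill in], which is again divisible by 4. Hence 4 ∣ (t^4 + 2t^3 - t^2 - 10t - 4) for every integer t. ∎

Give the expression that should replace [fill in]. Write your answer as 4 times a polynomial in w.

4(64w^4 + 224w^3 + 284w^2 + 146w + 23)

The residues treated are {1, 2, 0}, so the missing case is t ≡ 3 (mod 4); write t = 4w+3.
Then (4w+3)^4 + 2(4w+3)^3 - (4w+3)^2 - 10(4w+3) - 4 = 256w^4 + 896w^3 + 1136w^2 + 584w + 92 = 4(64w^4 + 224w^3 + 284w^2 + 146w + 23).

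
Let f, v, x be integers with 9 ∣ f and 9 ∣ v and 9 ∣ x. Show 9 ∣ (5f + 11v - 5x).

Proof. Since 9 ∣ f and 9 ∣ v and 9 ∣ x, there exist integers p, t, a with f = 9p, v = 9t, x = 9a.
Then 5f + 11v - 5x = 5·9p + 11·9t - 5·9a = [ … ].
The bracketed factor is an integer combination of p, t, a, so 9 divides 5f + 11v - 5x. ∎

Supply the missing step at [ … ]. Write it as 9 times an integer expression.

9(-5a + 5p + 11t)

Pull the common 9 out of every term: 5·9p + 11·9t - 5·9a = 9(-5a + 5p + 11t).
-5a + 5p + 11t is an integer, which exhibits the divisibility.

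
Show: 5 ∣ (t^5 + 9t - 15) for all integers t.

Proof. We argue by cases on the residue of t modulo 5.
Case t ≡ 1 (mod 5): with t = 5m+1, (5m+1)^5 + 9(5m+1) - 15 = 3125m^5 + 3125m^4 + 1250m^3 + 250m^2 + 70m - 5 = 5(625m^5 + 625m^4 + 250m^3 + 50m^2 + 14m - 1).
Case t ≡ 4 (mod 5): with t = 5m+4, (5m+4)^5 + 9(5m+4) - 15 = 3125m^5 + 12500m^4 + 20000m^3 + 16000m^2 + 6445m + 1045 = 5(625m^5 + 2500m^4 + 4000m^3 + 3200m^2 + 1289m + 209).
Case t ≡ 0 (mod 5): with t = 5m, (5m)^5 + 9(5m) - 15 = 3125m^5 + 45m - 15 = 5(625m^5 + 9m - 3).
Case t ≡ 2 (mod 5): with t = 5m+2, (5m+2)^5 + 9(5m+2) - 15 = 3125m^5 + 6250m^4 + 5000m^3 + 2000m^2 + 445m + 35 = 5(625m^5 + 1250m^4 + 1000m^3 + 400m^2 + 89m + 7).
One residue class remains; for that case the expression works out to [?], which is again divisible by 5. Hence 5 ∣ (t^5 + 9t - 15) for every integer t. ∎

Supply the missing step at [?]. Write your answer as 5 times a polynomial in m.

Only t ≡ 3 (mod 5) is unaccounted for. Put t = 5m+3:
(5m+3)^5 + 9(5m+3) - 15 expands to 3125m^5 + 9375m^4 + 11250m^3 + 6750m^2 + 2070m + 255,
and factoring out 5 leaves 5(625m^5 + 1875m^4 + 2250m^3 + 1350m^2 + 414m + 51).

5(625m^5 + 1875m^4 + 2250m^3 + 1350m^2 + 414m + 51)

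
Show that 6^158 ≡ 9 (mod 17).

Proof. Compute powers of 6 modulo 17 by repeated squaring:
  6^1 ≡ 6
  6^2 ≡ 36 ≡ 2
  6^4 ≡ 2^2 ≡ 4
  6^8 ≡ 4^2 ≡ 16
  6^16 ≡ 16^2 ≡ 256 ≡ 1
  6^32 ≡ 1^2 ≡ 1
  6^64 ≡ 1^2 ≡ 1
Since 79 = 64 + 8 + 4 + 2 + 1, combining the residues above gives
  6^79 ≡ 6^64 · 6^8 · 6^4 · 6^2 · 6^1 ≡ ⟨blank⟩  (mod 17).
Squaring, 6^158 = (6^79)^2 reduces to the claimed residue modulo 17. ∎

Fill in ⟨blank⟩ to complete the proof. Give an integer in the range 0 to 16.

3

6^64 · 6^8 · 6^4 · 6^2 · 6^1 ≡ 1 · 16 · 4 · 2 · 6 = 768.
768 mod 17 = 3, so 6^79 ≡ 3 (mod 17).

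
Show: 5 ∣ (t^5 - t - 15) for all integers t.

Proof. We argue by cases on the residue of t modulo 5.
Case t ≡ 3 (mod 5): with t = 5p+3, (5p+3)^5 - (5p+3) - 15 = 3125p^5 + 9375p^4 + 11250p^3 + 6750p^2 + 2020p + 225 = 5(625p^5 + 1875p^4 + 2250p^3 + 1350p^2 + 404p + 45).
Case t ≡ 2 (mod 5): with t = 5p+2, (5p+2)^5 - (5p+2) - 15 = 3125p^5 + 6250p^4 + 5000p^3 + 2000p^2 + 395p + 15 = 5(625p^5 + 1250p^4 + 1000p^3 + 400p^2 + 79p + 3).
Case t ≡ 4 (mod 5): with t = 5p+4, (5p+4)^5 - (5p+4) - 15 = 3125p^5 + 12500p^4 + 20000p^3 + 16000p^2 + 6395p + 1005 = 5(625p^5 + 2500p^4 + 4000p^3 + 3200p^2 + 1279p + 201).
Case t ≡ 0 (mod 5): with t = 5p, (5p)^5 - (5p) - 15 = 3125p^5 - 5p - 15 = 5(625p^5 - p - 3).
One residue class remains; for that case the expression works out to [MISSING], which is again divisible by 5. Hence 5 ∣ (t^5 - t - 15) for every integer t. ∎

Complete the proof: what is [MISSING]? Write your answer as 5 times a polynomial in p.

Only t ≡ 1 (mod 5) is unaccounted for. Put t = 5p+1:
(5p+1)^5 - (5p+1) - 15 expands to 3125p^5 + 3125p^4 + 1250p^3 + 250p^2 + 20p - 15,
and factoring out 5 leaves 5(625p^5 + 625p^4 + 250p^3 + 50p^2 + 4p - 3).

5(625p^5 + 625p^4 + 250p^3 + 50p^2 + 4p - 3)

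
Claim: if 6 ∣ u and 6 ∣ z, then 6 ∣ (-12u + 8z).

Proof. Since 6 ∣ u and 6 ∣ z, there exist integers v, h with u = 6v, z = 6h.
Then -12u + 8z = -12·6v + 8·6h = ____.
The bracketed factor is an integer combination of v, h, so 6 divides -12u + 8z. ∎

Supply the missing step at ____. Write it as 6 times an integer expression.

Pull the common 6 out of every term: -12·6v + 8·6h = 6(8h - 12v).
8h - 12v is an integer, which exhibits the divisibility.

6(8h - 12v)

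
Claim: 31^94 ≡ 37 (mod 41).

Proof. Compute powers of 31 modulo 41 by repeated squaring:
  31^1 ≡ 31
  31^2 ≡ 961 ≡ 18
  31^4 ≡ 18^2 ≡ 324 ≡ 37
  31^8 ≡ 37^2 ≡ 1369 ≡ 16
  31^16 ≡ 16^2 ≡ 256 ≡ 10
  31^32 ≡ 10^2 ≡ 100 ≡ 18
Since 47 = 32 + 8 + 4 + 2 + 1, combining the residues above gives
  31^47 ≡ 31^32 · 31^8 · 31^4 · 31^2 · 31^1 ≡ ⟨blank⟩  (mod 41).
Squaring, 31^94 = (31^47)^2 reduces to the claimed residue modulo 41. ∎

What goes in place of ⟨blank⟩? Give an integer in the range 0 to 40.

Multiply the listed residues: 18 · 16 · 37 · 18 · 31 = 288 → 10656 → 191808 → 5946048.
Reducing modulo 41: 5946048 = 145025·41 + 23, so 31^47 ≡ 23.

23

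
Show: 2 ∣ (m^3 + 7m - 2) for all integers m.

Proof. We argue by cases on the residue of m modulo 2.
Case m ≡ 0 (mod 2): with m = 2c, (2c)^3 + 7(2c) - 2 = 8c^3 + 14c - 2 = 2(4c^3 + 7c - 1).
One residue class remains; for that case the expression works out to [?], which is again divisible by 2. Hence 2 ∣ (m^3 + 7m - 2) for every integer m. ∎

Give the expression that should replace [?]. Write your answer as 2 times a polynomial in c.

Only m ≡ 1 (mod 2) is unaccounted for. Put m = 2c+1:
(2c+1)^3 + 7(2c+1) - 2 expands to 8c^3 + 12c^2 + 20c + 6,
and factoring out 2 leaves 2(4c^3 + 6c^2 + 10c + 3).

2(4c^3 + 6c^2 + 10c + 3)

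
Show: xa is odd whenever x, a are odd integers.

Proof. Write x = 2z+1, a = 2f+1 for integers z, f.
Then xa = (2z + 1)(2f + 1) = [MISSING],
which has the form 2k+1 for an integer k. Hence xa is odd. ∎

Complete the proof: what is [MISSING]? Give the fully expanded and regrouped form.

2(2fz + f + z) + 1

(2z + 1)(2f + 1) = 4fz + 2f + 2z + 1
= 2(2fz + f + z) + 1.
Since 2fz + f + z is an integer, the product is of the form 2k+1 for an integer k.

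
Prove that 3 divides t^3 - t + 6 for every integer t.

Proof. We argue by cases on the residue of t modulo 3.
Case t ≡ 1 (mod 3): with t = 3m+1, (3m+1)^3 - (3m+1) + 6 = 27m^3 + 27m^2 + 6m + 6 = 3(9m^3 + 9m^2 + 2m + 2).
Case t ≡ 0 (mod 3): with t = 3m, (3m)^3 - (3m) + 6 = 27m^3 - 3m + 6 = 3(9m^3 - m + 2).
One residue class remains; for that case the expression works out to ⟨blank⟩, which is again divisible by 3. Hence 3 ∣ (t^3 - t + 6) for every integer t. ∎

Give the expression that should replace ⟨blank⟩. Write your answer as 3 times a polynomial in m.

Only t ≡ 2 (mod 3) is unaccounted for. Put t = 3m+2:
(3m+2)^3 - (3m+2) + 6 expands to 27m^3 + 54m^2 + 33m + 12,
and factoring out 3 leaves 3(9m^3 + 18m^2 + 11m + 4).

3(9m^3 + 18m^2 + 11m + 4)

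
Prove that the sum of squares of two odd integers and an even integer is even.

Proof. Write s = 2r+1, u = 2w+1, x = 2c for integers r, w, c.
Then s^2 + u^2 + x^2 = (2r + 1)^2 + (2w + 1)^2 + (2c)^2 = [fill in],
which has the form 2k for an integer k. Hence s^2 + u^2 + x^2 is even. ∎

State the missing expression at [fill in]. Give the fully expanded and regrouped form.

Expanding: (2r + 1)^2 + (2w + 1)^2 + (2c)^2 = 4c^2 + 4r^2 + 4r + 4w^2 + 4w + 2.
Every term is even; pulling out the factor of 2 gives 2(2c^2 + 2r^2 + 2r + 2w^2 + 2w + 1).

2(2c^2 + 2r^2 + 2r + 2w^2 + 2w + 1)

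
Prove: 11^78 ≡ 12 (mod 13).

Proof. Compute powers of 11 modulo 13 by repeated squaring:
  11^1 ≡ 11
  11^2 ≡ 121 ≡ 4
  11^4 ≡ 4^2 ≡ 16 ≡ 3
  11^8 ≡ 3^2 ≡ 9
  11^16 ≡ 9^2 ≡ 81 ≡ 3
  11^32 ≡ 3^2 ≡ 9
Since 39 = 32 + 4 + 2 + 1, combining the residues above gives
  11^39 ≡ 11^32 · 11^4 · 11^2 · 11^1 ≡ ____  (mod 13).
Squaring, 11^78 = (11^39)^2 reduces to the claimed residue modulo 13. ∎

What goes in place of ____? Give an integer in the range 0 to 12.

5

11^32 · 11^4 · 11^2 · 11^1 ≡ 9 · 3 · 4 · 11 = 1188.
1188 mod 13 = 5, so 11^39 ≡ 5 (mod 13).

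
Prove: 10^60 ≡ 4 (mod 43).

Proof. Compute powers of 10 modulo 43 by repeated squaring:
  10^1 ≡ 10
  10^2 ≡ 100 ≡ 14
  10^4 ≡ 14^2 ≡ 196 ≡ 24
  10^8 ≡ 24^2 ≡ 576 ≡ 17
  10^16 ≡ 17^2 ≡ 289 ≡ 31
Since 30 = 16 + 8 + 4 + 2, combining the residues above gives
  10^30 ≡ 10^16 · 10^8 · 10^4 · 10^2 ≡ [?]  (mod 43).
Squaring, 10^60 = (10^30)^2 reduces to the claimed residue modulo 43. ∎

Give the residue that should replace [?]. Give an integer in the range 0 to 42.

41

10^16 · 10^8 · 10^4 · 10^2 ≡ 31 · 17 · 24 · 14 = 177072.
177072 mod 43 = 41, so 10^30 ≡ 41 (mod 43).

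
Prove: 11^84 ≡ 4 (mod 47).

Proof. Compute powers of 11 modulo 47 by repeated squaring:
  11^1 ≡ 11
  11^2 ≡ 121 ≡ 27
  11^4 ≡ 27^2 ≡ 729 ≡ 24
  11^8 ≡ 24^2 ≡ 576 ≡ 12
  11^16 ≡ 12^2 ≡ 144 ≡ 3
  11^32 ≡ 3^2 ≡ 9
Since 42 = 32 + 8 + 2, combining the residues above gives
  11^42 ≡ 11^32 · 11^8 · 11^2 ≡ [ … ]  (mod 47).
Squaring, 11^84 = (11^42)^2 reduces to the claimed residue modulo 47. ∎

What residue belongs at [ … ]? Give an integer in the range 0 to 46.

Multiply the listed residues: 9 · 12 · 27 = 108 → 2916.
Reducing modulo 47: 2916 = 62·47 + 2, so 11^42 ≡ 2.

2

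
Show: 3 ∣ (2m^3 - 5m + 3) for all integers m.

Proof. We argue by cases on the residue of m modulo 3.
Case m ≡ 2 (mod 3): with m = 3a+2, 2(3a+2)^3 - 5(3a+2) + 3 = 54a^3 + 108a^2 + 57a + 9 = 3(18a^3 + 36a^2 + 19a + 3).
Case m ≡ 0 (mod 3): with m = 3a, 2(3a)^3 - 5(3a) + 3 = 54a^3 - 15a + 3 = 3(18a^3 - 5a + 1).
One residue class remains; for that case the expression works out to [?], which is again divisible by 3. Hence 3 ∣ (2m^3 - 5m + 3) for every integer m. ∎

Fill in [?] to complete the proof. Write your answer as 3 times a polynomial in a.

3(18a^3 + 18a^2 + a)

Only m ≡ 1 (mod 3) is unaccounted for. Put m = 3a+1:
2(3a+1)^3 - 5(3a+1) + 3 expands to 54a^3 + 54a^2 + 3a,
and factoring out 3 leaves 3(18a^3 + 18a^2 + a).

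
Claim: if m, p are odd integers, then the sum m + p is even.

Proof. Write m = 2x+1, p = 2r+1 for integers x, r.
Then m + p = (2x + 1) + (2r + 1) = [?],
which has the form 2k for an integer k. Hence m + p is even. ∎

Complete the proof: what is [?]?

Expanding: (2x + 1) + (2r + 1) = 2r + 2x + 2.
Every term is even; pulling out the factor of 2 gives 2(r + x + 1).

2(r + x + 1)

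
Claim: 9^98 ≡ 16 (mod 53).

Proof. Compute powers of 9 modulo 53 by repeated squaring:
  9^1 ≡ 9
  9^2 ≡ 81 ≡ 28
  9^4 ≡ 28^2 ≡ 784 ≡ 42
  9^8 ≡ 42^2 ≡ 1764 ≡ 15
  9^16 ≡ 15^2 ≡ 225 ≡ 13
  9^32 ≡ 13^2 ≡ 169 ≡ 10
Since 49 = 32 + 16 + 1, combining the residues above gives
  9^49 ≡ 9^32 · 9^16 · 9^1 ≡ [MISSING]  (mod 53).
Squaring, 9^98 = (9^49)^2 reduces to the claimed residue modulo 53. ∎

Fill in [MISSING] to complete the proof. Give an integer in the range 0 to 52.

4

Multiply the listed residues: 10 · 13 · 9 = 130 → 1170.
Reducing modulo 53: 1170 = 22·53 + 4, so 9^49 ≡ 4.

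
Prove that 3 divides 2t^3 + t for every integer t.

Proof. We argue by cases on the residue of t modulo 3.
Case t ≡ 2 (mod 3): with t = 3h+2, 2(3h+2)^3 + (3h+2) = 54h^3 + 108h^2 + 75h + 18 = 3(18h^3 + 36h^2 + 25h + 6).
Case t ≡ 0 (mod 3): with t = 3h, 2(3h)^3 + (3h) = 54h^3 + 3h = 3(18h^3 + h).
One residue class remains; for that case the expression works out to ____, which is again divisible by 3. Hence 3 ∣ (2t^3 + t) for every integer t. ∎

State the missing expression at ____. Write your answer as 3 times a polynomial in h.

3(18h^3 + 18h^2 + 7h + 1)

The residues treated are {2, 0}, so the missing case is t ≡ 1 (mod 3); write t = 3h+1.
Then 2(3h+1)^3 + (3h+1) = 54h^3 + 54h^2 + 21h + 3 = 3(18h^3 + 18h^2 + 7h + 1).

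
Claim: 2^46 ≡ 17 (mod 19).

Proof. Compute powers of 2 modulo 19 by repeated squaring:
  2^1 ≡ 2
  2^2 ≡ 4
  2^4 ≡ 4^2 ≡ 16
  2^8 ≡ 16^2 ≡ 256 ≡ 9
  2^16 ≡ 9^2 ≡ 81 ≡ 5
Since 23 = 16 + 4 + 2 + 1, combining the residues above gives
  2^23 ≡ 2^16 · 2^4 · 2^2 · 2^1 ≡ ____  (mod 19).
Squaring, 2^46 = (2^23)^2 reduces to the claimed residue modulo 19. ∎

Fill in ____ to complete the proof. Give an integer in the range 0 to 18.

2^16 · 2^4 · 2^2 · 2^1 ≡ 5 · 16 · 4 · 2 = 640.
640 mod 19 = 13, so 2^23 ≡ 13 (mod 19).

13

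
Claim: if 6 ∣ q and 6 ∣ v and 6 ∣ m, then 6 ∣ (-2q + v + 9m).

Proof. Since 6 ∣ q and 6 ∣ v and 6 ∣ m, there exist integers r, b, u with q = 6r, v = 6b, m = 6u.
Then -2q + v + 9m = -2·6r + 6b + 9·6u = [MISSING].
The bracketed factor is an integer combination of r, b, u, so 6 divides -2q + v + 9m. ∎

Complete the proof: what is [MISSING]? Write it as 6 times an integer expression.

6(b - 2r + 9u)

Each term has a factor of 6: -2·6r + 6b + 9·6u = 6·(b - 2r + 9u).
Since b - 2r + 9u is an integer, 6 ∣ (-2q + v + 9m).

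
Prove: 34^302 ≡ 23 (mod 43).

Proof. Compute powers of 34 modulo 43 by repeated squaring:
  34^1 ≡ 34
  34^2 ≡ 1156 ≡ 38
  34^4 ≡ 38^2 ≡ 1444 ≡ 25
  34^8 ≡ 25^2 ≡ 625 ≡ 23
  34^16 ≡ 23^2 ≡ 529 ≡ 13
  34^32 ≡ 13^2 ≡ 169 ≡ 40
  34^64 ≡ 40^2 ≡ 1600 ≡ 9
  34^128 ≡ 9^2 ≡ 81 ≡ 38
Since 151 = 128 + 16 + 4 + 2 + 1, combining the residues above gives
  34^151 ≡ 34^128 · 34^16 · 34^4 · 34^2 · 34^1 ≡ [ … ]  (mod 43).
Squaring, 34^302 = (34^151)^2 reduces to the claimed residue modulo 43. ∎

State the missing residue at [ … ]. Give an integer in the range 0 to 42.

Multiply the listed residues: 38 · 13 · 25 · 38 · 34 = 494 → 12350 → 469300 → 15956200.
Reducing modulo 43: 15956200 = 371074·43 + 18, so 34^151 ≡ 18.

18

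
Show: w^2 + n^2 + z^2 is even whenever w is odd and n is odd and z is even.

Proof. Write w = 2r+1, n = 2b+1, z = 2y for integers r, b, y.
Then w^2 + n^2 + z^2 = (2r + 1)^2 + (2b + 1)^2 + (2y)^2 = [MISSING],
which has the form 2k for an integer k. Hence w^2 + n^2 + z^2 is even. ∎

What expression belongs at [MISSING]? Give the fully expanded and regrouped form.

2(2b^2 + 2b + 2r^2 + 2r + 2y^2 + 1)

(2r + 1)^2 + (2b + 1)^2 + (2y)^2 = 4b^2 + 4b + 4r^2 + 4r + 4y^2 + 2
= 2(2b^2 + 2b + 2r^2 + 2r + 2y^2 + 1).
Since 2b^2 + 2b + 2r^2 + 2r + 2y^2 + 1 is an integer, the sum of squares is of the form 2k for an integer k.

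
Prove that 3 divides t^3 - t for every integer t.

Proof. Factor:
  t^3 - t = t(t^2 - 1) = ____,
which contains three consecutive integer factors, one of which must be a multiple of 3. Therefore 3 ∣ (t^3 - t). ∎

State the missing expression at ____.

(t - 1)t(t + 1)

t(t^2 - 1) = t(t - 1)(t + 1) = (t - 1)t(t + 1).
These three factors are consecutive integers, so their product is divisible by 3.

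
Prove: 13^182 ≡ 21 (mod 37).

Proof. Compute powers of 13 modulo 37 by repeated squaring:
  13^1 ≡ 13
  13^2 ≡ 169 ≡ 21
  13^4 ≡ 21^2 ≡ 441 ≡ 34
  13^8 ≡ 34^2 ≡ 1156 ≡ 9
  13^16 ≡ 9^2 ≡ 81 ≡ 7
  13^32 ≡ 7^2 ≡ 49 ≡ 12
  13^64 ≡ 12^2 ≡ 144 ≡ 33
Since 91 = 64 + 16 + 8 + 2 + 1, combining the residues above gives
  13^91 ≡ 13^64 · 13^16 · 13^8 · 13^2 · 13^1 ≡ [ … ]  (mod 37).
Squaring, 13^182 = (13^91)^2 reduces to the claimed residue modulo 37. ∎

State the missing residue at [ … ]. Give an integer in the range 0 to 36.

24

Multiply the listed residues: 33 · 7 · 9 · 21 · 13 = 231 → 2079 → 43659 → 567567.
Reducing modulo 37: 567567 = 15339·37 + 24, so 13^91 ≡ 24.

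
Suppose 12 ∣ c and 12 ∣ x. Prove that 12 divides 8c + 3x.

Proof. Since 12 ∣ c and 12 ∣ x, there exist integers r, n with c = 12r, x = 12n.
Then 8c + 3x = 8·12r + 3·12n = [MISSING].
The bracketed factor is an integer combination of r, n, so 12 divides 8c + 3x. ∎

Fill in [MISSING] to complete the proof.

Each term has a factor of 12: 8·12r + 3·12n = 12·(3n + 8r).
Since 3n + 8r is an integer, 12 ∣ (8c + 3x).

12(3n + 8r)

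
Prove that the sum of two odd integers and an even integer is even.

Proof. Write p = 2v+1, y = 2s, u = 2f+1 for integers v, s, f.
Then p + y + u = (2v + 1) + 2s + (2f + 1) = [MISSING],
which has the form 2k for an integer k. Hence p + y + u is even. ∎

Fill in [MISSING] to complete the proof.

Expanding: (2v + 1) + 2s + (2f + 1) = 2f + 2s + 2v + 2.
Every term is even; pulling out the factor of 2 gives 2(f + s + v + 1).

2(f + s + v + 1)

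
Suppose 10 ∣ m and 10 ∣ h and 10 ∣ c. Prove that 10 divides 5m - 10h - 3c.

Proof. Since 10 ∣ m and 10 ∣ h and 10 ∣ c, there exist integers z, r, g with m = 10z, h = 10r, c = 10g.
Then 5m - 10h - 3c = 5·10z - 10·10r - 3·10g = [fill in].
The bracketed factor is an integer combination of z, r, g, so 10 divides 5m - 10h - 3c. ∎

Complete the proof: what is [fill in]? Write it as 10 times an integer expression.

10(-3g - 10r + 5z)

Each term has a factor of 10: 5·10z - 10·10r - 3·10g = 10·(-3g - 10r + 5z).
Since -3g - 10r + 5z is an integer, 10 ∣ (5m - 10h - 3c).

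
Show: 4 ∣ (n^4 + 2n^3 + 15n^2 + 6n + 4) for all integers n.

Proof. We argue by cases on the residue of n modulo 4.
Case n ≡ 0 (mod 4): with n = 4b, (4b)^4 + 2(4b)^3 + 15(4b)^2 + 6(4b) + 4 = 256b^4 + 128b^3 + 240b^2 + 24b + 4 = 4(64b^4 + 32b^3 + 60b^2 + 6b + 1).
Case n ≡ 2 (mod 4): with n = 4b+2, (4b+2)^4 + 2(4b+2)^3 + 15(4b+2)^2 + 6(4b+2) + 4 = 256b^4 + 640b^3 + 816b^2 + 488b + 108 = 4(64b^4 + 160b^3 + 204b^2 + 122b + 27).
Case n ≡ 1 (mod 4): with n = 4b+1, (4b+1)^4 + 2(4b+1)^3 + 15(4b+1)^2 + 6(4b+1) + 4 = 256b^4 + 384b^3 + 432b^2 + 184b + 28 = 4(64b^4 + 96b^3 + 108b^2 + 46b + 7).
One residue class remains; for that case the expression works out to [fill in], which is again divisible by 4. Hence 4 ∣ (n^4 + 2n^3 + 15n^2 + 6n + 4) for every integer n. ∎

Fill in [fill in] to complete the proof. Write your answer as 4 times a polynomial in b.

Only n ≡ 3 (mod 4) is unaccounted for. Put n = 4b+3:
(4b+3)^4 + 2(4b+3)^3 + 15(4b+3)^2 + 6(4b+3) + 4 expands to 256b^4 + 896b^3 + 1392b^2 + 1032b + 292,
and factoring out 4 leaves 4(64b^4 + 224b^3 + 348b^2 + 258b + 73).

4(64b^4 + 224b^3 + 348b^2 + 258b + 73)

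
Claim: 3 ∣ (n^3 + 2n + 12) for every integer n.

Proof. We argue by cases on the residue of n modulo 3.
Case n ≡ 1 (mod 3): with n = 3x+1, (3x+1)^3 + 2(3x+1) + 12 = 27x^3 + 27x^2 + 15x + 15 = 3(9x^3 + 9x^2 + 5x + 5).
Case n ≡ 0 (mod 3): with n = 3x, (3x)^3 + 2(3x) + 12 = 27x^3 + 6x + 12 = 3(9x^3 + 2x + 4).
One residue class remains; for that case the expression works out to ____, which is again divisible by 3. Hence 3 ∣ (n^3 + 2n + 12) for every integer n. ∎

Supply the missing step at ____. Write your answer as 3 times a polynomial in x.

3(9x^3 + 18x^2 + 14x + 8)

Only n ≡ 2 (mod 3) is unaccounted for. Put n = 3x+2:
(3x+2)^3 + 2(3x+2) + 12 expands to 27x^3 + 54x^2 + 42x + 24,
and factoring out 3 leaves 3(9x^3 + 18x^2 + 14x + 8).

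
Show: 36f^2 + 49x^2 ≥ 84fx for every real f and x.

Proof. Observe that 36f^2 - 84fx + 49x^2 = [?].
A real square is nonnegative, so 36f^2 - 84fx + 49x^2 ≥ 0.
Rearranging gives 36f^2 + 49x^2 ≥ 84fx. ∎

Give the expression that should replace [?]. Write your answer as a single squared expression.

36f^2 - 84fx + 49x^2 is a perfect-square trinomial: the outer terms are (6f)^2 and (7x)^2, and the cross term is -2·6f·7x.
So 36f^2 - 84fx + 49x^2 = (6f - 7x)^2 ≥ 0.

(6f - 7x)^2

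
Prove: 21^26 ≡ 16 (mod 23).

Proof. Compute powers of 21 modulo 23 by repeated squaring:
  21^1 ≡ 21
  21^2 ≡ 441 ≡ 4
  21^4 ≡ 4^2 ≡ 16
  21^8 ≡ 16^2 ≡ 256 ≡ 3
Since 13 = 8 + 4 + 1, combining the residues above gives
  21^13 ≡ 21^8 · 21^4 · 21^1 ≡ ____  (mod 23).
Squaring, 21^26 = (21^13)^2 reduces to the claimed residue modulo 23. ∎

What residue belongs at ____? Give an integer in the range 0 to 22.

19

Multiply the listed residues: 3 · 16 · 21 = 48 → 1008.
Reducing modulo 23: 1008 = 43·23 + 19, so 21^13 ≡ 19.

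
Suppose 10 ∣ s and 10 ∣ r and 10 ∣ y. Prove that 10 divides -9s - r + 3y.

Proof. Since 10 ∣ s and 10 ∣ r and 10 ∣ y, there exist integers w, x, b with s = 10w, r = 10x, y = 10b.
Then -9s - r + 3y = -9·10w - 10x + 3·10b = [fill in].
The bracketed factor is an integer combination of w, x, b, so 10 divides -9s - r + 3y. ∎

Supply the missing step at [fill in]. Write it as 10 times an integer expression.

Each term has a factor of 10: -9·10w - 10x + 3·10b = 10·(3b - 9w - x).
Since 3b - 9w - x is an integer, 10 ∣ (-9s - r + 3y).

10(3b - 9w - x)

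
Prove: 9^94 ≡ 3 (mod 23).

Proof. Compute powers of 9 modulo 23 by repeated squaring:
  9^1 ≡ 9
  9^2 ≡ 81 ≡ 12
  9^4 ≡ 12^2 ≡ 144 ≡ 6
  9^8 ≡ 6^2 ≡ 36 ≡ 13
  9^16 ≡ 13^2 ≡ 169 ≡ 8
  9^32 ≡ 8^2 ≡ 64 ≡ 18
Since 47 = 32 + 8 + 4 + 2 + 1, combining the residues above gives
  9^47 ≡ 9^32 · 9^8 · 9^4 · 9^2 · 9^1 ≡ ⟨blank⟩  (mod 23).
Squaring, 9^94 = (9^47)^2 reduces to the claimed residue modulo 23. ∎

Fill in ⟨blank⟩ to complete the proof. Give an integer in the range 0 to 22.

16

9^32 · 9^8 · 9^4 · 9^2 · 9^1 ≡ 18 · 13 · 6 · 12 · 9 = 151632.
151632 mod 23 = 16, so 9^47 ≡ 16 (mod 23).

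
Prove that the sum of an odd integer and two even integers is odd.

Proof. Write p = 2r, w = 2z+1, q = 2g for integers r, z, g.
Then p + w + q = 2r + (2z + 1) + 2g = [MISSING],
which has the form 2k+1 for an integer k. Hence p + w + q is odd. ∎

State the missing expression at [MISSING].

2(g + r + z) + 1

2r + (2z + 1) + 2g = 2g + 2r + 2z + 1
= 2(g + r + z) + 1.
Since g + r + z is an integer, the sum is of the form 2k+1 for an integer k.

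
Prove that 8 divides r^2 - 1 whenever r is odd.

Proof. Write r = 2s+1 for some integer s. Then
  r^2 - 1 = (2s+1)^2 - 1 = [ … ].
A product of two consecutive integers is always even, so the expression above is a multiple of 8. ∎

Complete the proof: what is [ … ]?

(2s+1)^2 - 1 = 4s^2 + 4s + 1 - 1 = 4s^2 + 4s = 4s(s+1).
Since s and s+1 are consecutive, s(s+1) is even, and 4·(even) is a multiple of 8.

4s(s + 1)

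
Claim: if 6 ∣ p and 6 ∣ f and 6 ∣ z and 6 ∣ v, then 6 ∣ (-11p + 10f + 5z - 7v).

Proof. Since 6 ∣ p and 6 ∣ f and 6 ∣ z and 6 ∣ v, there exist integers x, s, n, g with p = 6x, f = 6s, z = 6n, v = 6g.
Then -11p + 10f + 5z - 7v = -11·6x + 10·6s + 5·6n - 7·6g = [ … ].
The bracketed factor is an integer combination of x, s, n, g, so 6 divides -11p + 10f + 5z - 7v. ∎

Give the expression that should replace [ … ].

6(-7g + 5n + 10s - 11x)

Each term has a factor of 6: -11·6x + 10·6s + 5·6n - 7·6g = 6·(-7g + 5n + 10s - 11x).
Since -7g + 5n + 10s - 11x is an integer, 6 ∣ (-11p + 10f + 5z - 7v).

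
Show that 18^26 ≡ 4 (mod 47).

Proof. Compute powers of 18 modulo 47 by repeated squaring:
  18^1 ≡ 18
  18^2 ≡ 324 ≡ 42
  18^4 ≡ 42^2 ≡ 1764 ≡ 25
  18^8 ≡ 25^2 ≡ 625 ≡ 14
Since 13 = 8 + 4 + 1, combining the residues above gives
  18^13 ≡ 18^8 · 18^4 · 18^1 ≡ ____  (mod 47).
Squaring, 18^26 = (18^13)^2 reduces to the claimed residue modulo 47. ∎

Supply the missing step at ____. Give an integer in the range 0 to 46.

2

Multiply the listed residues: 14 · 25 · 18 = 350 → 6300.
Reducing modulo 47: 6300 = 134·47 + 2, so 18^13 ≡ 2.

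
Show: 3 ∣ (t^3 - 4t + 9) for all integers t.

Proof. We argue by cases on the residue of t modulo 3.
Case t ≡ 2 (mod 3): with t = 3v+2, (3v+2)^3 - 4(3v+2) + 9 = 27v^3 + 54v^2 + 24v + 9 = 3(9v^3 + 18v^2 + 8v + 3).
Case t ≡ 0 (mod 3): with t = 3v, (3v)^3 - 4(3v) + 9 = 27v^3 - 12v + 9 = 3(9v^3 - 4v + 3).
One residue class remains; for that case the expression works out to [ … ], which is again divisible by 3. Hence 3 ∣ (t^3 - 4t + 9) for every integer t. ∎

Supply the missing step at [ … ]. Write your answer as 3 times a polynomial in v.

3(9v^3 + 9v^2 - v + 2)

The residues treated are {2, 0}, so the missing case is t ≡ 1 (mod 3); write t = 3v+1.
Then (3v+1)^3 - 4(3v+1) + 9 = 27v^3 + 27v^2 - 3v + 6 = 3(9v^3 + 9v^2 - v + 2).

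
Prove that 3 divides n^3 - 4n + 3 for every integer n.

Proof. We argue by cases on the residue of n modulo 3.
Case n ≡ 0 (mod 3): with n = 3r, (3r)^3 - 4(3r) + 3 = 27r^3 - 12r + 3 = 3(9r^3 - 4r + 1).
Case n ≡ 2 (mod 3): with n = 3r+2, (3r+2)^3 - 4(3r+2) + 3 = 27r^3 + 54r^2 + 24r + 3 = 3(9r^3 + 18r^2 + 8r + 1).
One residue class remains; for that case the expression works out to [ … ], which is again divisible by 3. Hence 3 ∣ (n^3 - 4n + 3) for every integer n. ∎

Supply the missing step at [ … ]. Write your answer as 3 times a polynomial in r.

Only n ≡ 1 (mod 3) is unaccounted for. Put n = 3r+1:
(3r+1)^3 - 4(3r+1) + 3 expands to 27r^3 + 27r^2 - 3r,
and factoring out 3 leaves 3(9r^3 + 9r^2 - r).

3(9r^3 + 9r^2 - r)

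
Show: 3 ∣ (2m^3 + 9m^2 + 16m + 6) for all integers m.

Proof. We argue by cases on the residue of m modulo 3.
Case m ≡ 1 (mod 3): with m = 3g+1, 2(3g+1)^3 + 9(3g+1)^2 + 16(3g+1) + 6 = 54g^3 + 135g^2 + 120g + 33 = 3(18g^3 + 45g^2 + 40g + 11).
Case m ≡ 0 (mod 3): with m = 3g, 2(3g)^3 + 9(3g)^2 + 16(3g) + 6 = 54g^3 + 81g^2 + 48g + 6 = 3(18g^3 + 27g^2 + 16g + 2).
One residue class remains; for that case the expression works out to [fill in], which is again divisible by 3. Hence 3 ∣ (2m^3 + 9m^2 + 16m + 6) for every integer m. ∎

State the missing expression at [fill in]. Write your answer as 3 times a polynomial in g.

3(18g^3 + 63g^2 + 76g + 30)

The residues treated are {1, 0}, so the missing case is m ≡ 2 (mod 3); write m = 3g+2.
Then 2(3g+2)^3 + 9(3g+2)^2 + 16(3g+2) + 6 = 54g^3 + 189g^2 + 228g + 90 = 3(18g^3 + 63g^2 + 76g + 30).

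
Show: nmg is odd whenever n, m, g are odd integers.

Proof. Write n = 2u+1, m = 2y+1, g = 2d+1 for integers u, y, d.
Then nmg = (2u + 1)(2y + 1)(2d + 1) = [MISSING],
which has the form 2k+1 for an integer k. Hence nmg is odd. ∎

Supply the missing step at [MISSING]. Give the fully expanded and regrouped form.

Expanding: (2u + 1)(2y + 1)(2d + 1) = 8duy + 4du + 4dy + 2d + 4uy + 2u + 2y + 1.
Every term except the constant is even, so this is 2(4duy + 2du + 2dy + d + 2uy + u + y) + 1,
and 4duy + 2du + 2dy + d + 2uy + u + y ∈ ℤ gives the required form.

2(4duy + 2du + 2dy + d + 2uy + u + y) + 1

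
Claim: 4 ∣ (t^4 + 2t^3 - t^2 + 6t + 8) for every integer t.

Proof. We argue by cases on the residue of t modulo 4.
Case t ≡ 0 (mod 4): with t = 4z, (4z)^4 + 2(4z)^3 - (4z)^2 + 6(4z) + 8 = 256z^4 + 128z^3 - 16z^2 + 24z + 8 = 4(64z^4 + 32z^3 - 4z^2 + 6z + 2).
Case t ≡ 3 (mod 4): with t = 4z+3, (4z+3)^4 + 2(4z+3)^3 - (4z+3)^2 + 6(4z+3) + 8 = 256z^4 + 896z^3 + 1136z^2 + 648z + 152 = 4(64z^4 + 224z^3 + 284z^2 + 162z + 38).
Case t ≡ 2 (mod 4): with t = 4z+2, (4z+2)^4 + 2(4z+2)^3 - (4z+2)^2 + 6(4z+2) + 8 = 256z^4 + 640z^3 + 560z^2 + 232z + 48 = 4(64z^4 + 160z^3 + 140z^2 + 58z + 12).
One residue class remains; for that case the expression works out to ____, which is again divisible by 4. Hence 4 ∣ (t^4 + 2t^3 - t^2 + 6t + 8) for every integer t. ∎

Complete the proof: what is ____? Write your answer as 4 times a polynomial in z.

4(64z^4 + 96z^3 + 44z^2 + 14z + 4)

Only t ≡ 1 (mod 4) is unaccounted for. Put t = 4z+1:
(4z+1)^4 + 2(4z+1)^3 - (4z+1)^2 + 6(4z+1) + 8 expands to 256z^4 + 384z^3 + 176z^2 + 56z + 16,
and factoring out 4 leaves 4(64z^4 + 96z^3 + 44z^2 + 14z + 4).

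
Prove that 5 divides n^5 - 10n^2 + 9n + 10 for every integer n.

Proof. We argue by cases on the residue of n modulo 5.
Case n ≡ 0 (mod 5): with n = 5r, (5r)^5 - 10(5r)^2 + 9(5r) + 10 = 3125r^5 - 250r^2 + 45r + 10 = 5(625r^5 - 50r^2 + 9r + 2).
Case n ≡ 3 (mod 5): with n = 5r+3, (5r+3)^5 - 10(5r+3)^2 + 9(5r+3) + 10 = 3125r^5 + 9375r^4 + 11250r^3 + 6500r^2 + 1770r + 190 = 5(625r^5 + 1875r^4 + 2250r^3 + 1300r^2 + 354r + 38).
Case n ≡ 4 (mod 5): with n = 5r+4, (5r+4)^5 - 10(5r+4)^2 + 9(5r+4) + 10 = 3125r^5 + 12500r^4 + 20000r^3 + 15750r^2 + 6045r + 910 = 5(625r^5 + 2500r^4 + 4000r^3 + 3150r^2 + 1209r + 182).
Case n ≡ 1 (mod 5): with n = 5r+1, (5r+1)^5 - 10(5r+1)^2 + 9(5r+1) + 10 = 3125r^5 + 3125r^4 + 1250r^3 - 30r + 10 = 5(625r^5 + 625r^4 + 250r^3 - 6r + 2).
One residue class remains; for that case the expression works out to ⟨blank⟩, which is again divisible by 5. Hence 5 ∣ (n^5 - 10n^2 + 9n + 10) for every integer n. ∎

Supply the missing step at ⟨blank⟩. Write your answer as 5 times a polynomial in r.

The residues treated are {0, 3, 4, 1}, so the missing case is n ≡ 2 (mod 5); write n = 5r+2.
Then (5r+2)^5 - 10(5r+2)^2 + 9(5r+2) + 10 = 3125r^5 + 6250r^4 + 5000r^3 + 1750r^2 + 245r + 20 = 5(625r^5 + 1250r^4 + 1000r^3 + 350r^2 + 49r + 4).

5(625r^5 + 1250r^4 + 1000r^3 + 350r^2 + 49r + 4)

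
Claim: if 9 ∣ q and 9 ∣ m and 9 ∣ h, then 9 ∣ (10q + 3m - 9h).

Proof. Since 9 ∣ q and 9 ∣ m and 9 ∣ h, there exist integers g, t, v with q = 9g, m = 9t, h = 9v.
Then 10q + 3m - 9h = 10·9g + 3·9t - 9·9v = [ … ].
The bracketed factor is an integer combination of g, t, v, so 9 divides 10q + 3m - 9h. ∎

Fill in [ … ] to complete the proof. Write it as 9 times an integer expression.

9(10g + 3t - 9v)

Pull the common 9 out of every term: 10·9g + 3·9t - 9·9v = 9(10g + 3t - 9v).
10g + 3t - 9v is an integer, which exhibits the divisibility.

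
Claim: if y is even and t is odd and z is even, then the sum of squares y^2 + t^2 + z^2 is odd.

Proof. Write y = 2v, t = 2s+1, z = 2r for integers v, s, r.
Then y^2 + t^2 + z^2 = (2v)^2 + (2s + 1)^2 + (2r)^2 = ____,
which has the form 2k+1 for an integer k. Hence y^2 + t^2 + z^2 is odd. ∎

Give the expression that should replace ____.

Expanding: (2v)^2 + (2s + 1)^2 + (2r)^2 = 4r^2 + 4s^2 + 4s + 4v^2 + 1.
Every term except the constant is even, so this is 2(2r^2 + 2s^2 + 2s + 2v^2) + 1,
and 2r^2 + 2s^2 + 2s + 2v^2 ∈ ℤ gives the required form.

2(2r^2 + 2s^2 + 2s + 2v^2) + 1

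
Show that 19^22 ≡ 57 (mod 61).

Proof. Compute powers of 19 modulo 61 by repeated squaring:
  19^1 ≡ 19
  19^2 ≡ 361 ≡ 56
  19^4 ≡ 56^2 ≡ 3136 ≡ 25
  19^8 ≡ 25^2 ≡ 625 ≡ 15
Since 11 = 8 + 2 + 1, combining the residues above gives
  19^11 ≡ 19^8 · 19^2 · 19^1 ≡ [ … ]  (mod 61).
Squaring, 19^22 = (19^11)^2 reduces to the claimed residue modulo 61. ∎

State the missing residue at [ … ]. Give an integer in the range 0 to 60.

Multiply the listed residues: 15 · 56 · 19 = 840 → 15960.
Reducing modulo 61: 15960 = 261·61 + 39, so 19^11 ≡ 39.

39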